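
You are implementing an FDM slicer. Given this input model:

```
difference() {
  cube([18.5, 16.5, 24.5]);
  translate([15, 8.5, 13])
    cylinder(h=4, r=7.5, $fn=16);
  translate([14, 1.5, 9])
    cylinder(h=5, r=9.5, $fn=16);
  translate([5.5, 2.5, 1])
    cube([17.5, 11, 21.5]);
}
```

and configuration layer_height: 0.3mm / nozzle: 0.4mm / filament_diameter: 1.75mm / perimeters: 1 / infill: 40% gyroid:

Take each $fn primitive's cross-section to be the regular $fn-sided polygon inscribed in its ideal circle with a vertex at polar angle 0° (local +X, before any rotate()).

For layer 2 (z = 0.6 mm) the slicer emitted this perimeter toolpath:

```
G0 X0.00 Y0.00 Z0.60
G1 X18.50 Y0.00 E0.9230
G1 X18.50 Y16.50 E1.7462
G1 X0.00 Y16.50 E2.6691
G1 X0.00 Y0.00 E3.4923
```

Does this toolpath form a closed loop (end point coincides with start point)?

Start point (G0): (0.00, 0.00). End point (last G1): the path returns to the start — closed.

yes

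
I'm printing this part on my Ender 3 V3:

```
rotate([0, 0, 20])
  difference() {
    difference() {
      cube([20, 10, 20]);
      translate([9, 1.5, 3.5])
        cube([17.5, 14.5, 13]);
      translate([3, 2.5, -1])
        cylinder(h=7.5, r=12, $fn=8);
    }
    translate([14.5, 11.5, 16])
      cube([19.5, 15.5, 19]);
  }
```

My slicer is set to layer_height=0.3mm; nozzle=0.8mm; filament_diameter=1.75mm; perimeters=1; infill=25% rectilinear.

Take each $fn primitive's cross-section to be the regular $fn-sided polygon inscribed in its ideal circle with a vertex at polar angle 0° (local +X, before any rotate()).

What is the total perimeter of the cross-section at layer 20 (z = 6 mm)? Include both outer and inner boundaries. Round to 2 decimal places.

At z = 6 mm: the 20×10 cube contributes its full rectangle (perimeter 60.00 mm); the 17.5×14.5 cube at (9, 1.5) contributes its full rectangle (perimeter 64.00 mm); the cylinder at (3, 2.5): section is a regular 8-gon, circumradius r=12 (perimeter = 2·8·12.000·sin(180°/8) = 73.48 mm); Subtracting the remaining from the first: starting from the 20×10 cube, the 17.5×14.5 cube at (9, 1.5) partially overlaps it — only the 93.50 mm² overlap (of its 253.75 mm²) is removed, clipping the outline; the r=12 cylinder at (3, 2.5) partially overlaps it — only the 97.91 mm² overlap (of its 407.29 mm²) is removed, clipping the outline — boundary = 14.57 mm; the cube at (14.5, 11.5) does not reach this height (z outside [16, 35]); Taking the first minus the rest: none of the subtracted shapes is present at this height, so that combined region is unchanged — boundary = 14.57 mm; (whole slice rotated 20° about Z — lengths, areas and connectivity unchanged). Overall, the cross-section is a single solid region. Total boundary length (outer) = 14.57 mm.

14.57 mm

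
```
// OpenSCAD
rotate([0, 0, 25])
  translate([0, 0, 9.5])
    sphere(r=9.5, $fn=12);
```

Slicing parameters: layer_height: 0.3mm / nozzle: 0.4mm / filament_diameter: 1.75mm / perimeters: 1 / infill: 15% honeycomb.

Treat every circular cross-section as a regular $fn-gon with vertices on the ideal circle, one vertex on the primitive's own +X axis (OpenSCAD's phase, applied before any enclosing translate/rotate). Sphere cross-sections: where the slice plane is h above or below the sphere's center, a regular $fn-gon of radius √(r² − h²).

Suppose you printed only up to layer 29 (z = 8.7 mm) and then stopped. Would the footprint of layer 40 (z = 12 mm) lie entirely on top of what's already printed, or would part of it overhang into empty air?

entirely on top

Compare the two slices. At z = 8.7: the r=9.5 sphere slices to a regular 12-gon of circumradius 9.466 (√(r²−h²) with h=0.8 from center) (area = (12/2)·9.466²·sin(360°/12) = 268.83 mm²); (whole slice rotated 25° about Z — lengths, areas and connectivity unchanged). At z = 12: the sphere: section is a regular 12-gon, circumradius = √(r²−h²) = √(9.5²−2.5²) = 9.165 (area = (12/2)·9.165²·sin(360°/12) = 252.00 mm²); (whole slice rotated 25° about Z — lengths, areas and connectivity unchanged). Checking containment: the cross-section at z = 12 is a subset of the cross-section at z = 8.7.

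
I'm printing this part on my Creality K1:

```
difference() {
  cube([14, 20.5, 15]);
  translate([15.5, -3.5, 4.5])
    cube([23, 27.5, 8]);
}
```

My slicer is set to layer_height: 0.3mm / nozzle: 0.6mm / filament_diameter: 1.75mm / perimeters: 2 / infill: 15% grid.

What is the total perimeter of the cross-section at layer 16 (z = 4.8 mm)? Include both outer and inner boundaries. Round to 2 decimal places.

At z = 4.8 mm: the cube is present — its section is the full 14×20.5 rectangle (perimeter 69.00 mm); the cube at (15.5, -3.5) is present — its section is the full 23×27.5 rectangle (perimeter 101.00 mm); Taking the first minus the rest: starting from the 14×20.5 cube, the 23×27.5 cube at (15.5, -3.5) misses the remaining region (no effect) — boundary = 69.00 mm. Overall, the cross-section is a single solid region. Total boundary length (outer) = 69.00 mm.

69.00 mm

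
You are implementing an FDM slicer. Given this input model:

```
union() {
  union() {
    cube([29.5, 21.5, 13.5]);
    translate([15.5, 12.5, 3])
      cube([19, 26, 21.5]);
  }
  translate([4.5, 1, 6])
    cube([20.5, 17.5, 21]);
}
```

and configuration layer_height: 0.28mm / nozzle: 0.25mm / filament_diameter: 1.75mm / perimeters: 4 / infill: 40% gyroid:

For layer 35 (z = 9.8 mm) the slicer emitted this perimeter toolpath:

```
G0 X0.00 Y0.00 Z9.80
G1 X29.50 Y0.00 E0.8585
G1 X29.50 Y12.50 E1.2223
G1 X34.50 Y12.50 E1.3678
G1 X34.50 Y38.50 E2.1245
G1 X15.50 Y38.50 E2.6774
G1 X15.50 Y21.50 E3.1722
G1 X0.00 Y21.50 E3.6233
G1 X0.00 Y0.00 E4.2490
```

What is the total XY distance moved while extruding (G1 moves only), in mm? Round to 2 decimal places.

146.00 mm

Sum the Euclidean lengths of each G1 segment: total = 146.00 mm.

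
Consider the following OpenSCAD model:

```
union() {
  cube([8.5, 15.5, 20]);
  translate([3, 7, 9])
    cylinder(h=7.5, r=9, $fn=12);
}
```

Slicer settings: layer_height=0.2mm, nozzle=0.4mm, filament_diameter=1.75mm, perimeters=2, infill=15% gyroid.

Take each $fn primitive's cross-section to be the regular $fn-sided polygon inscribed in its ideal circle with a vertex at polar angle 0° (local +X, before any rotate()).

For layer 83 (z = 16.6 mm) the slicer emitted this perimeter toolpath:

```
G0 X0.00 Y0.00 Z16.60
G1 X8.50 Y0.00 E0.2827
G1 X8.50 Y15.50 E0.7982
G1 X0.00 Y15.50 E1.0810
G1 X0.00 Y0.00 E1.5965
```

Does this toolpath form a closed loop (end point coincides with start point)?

Start point (G0): (0.00, 0.00). End point (last G1): the path returns to the start — closed.

yes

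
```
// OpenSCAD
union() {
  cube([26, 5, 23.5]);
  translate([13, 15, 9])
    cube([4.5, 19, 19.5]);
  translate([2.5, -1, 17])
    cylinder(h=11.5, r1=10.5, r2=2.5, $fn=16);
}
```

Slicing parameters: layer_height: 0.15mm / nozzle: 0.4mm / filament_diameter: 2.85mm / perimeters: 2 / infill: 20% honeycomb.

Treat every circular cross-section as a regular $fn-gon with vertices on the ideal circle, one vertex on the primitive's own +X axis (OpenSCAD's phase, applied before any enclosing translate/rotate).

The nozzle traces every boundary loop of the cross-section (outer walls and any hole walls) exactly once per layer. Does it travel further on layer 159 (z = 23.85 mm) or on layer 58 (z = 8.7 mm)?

Layer 159 (z = 23.85): the cube does not reach this height (z outside [0, 23.5]); the 4.5×19 cube at (13, 15) contributes its full rectangle (perimeter 47.00 mm); the cone at (2.5, -1) (r1=10.5→r2=2.5) has section circumradius 5.735 here — a regular 16-gon (perimeter = 2·16·5.735·sin(180°/16) = 35.80 mm); Combining (union): the 2 present regions are separate (no shared area or edge), so areas and boundary lengths simply add and each stays a separate island — boundary = 82.80 mm. So its perimeter = 82.80 mm. Layer 58 (z = 8.7): the cube is present — its section is the full 26×5 rectangle (perimeter 62.00 mm); the cube at (13, 15) is absent (z outside [9, 28.5]); the cone at (2.5, -1) is absent (z outside [17, 28.5]); Combining (union): only the 26×5 cube is present, so the union is just that shape — boundary = 62.00 mm. So its perimeter = 62.00 mm. Layer 159 is larger (82.80 vs 62.00 mm).

layer 159 (z = 23.85 mm)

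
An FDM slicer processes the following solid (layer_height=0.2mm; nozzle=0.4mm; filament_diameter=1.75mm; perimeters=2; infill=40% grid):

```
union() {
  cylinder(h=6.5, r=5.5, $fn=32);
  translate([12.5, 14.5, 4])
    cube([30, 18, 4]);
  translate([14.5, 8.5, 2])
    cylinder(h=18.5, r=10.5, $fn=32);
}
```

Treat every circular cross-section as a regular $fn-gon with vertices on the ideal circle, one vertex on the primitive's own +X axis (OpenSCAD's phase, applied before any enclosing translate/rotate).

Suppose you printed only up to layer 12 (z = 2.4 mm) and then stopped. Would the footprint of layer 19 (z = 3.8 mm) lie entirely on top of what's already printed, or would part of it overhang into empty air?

entirely on top

Compare the two slices. At z = 2.4: the cylinder: section is a regular 32-gon, circumradius r=5.5 (area = (32/2)·5.500²·sin(360°/32) = 94.42 mm²); the cube at (12.5, 14.5) is absent (z outside [4, 8]); the r=10.5 cylinder at (14.5, 8.5) contributes a regular 32-gon of circumradius 10.5 (area = (32/2)·10.500²·sin(360°/32) = 344.14 mm²); Combining (union): the 2 present regions are separate (no shared area or edge), so areas and boundary lengths simply add and each stays a separate island — area = 438.56 mm². At z = 3.8: the r=5.5 cylinder contributes a regular 32-gon of circumradius 5.5 (area = (32/2)·5.500²·sin(360°/32) = 94.42 mm²); the cube at (12.5, 14.5) is not intersected at this z (z outside [4, 8]); the cylinder at (14.5, 8.5): section is a regular 32-gon, circumradius r=10.5 (area = (32/2)·10.500²·sin(360°/32) = 344.14 mm²); Combining (union): the 2 present regions are separate (no shared area or edge), so areas and boundary lengths simply add and each stays a separate island — area = 438.56 mm². Checking containment: the cross-section at z = 3.8 is a subset of the cross-section at z = 2.4.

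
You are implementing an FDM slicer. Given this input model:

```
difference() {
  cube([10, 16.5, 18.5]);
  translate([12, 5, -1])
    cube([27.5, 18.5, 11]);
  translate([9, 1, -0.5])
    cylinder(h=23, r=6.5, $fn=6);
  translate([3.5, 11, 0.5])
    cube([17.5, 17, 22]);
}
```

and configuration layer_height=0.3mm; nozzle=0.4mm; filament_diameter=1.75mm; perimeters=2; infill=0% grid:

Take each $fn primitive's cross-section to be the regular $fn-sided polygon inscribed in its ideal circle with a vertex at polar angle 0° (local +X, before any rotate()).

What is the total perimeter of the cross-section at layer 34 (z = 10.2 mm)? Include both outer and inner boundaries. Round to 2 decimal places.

51.35 mm

At z = 10.2 mm: the cube is present — its section is the full 10×16.5 rectangle (perimeter 53.00 mm); the cube at (12, 5) does not reach this height (z outside [-1, 10]); the r=6.5 cylinder at (9, 1) contributes a regular 6-gon of circumradius 6.5 (perimeter = 2·6·6.500·sin(180°/6) = 39.00 mm); the 17.5×17 cube at (3.5, 11) contributes its full rectangle (perimeter 69.00 mm); Taking the first minus the rest: starting from the 10×16.5 cube, the r=6.5 cylinder at (9, 1) partially overlaps it — only the 40.28 mm² overlap (of its 109.77 mm²) is removed, clipping the outline; the 17.5×17 cube at (3.5, 11) partially overlaps it — only the 35.75 mm² overlap (of its 297.50 mm²) is removed, clipping the outline — boundary = 51.35 mm. Overall, the cross-section is a single solid region. Total boundary length (outer) = 51.35 mm.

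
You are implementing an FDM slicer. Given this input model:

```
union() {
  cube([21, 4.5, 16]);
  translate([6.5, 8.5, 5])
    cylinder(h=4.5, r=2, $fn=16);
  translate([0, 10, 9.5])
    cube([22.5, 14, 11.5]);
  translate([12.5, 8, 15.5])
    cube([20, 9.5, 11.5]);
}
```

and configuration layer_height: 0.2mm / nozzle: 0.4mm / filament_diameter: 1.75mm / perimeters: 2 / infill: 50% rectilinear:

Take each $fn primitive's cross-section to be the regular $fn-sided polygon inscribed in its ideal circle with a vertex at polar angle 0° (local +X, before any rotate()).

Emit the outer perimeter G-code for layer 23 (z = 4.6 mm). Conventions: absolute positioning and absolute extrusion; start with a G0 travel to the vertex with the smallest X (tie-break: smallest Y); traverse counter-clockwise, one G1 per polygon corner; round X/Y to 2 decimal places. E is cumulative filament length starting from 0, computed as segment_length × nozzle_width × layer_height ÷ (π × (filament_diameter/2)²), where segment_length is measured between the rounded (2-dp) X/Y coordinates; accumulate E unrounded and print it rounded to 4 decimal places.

At z = 4.6 mm: the cube (footprint 21×4.5) is included at this height; the cylinder at (6.5, 8.5) is absent (z outside [5, 9.5]); the cube at (0, 10) is not intersected at this z (z outside [9.5, 21]); the cube at (12.5, 8) is absent (z outside [15.5, 27]); Combining (union): only the 21×4.5 cube is present, so the union is just that shape — 1 connected region. The outline is a single polygon with 4 vertices. Extrusion per mm of travel: 0.4 × 0.2 / (π × 0.875²) = 0.033260. Accumulating E over each segment gives final E = 1.6963.

G0 X0.00 Y0.00 Z4.60
G1 X21.00 Y0.00 E0.6985
G1 X21.00 Y4.50 E0.8481
G1 X0.00 Y4.50 E1.5466
G1 X0.00 Y0.00 E1.6963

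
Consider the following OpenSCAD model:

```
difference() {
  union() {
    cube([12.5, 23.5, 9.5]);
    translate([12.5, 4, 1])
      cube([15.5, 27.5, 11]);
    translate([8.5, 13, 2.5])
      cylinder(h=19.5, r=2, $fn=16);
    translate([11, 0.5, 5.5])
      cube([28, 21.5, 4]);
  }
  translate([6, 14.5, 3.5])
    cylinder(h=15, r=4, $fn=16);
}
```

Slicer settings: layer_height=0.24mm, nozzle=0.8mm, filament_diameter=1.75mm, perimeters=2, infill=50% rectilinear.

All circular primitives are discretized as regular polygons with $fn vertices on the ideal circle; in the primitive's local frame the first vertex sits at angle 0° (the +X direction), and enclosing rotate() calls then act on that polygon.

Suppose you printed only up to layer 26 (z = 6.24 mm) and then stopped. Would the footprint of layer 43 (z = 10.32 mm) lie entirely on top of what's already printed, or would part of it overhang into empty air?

entirely on top

Compare the two slices. At z = 6.24: the cube (footprint 12.5×23.5) is included at this height (area 293.75 mm²); the 15.5×27.5 cube at (12.5, 4) contributes its full rectangle (area 426.25 mm²); the cylinder at (8.5, 13): section is a regular 16-gon, circumradius r=2 (area = (16/2)·2.000²·sin(360°/16) = 12.25 mm²); the 28×21.5 cube at (11, 0.5) contributes its full rectangle (area 602.00 mm²); Merging all regions: the regions partially overlap — summed areas 1334.25 mm² minus the doubly-counted overlap 323.50 mm² gives 1010.75 mm² — area = 1010.75 mm²; the r=4 cylinder at (6, 14.5) contributes a regular 16-gon of circumradius 4 (area = (16/2)·4.000²·sin(360°/16) = 48.98 mm²); After the difference (first − rest): starting from the result so far (1010.75 mm²), the r=4 cylinder at (6, 14.5) lies wholly inside it (removes its full 48.98 mm² and its 24.97 mm outline becomes a hole wall) — area = 961.77 mm². At z = 10.32: the cube is not intersected at this z (z outside [0, 9.5]); the 15.5×27.5 cube at (12.5, 4) contributes its full rectangle (area 426.25 mm²); the r=2 cylinder at (8.5, 13) contributes a regular 16-gon of circumradius 2 (area = (16/2)·2.000²·sin(360°/16) = 12.25 mm²); the cube at (11, 0.5) is absent (z outside [5.5, 9.5]); Taking the union: the 2 present regions are separate (no shared area or edge), so areas and boundary lengths simply add and each stays a separate island — area = 438.50 mm²; the r=4 cylinder at (6, 14.5) contributes a regular 16-gon of circumradius 4 (area = (16/2)·4.000²·sin(360°/16) = 48.98 mm²); Subtracting the remaining from the first: starting from the result so far (438.50 mm²), the r=4 cylinder at (6, 14.5) partially overlaps it — only the 9.49 mm² overlap (of its 48.98 mm²) is removed, clipping the outline — area = 429.00 mm². Checking containment: the cross-section at z = 10.32 is a subset of the cross-section at z = 6.24.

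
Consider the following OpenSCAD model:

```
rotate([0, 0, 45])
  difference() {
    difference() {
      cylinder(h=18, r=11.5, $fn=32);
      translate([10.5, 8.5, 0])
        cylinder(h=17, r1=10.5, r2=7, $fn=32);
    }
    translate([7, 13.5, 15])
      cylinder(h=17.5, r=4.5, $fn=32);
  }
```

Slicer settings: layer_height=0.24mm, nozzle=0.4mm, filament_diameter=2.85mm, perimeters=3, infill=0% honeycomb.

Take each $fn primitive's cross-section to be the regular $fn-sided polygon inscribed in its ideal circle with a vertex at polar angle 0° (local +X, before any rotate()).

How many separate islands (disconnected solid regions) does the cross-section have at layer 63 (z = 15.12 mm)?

1

At z = 15.12 mm: the r=11.5 cylinder contributes a regular 32-gon of circumradius 11.5; the cone at (10.5, 8.5) (r1=10.5→r2=7) has section circumradius 7.387 here — a regular 32-gon; Subtracting the remaining from the first: starting from the r=11.5 cylinder, the cone at (10.5, 8.5) partially overlaps it — only the 46.26 mm² overlap (of its 170.33 mm²) is removed, clipping the outline — 1 connected region; the cylinder at (7, 13.5): section is a regular 32-gon, circumradius r=4.5; Taking the first minus the rest: starting from that combined region, the r=4.5 cylinder at (7, 13.5) partially overlaps it — only the 0.02 mm² overlap (of its 63.21 mm²) is removed, clipping the outline — 1 connected region; (whole slice rotated 45° about Z — lengths, areas and connectivity unchanged). Overall, the cross-section is a single solid region. Island count = 1.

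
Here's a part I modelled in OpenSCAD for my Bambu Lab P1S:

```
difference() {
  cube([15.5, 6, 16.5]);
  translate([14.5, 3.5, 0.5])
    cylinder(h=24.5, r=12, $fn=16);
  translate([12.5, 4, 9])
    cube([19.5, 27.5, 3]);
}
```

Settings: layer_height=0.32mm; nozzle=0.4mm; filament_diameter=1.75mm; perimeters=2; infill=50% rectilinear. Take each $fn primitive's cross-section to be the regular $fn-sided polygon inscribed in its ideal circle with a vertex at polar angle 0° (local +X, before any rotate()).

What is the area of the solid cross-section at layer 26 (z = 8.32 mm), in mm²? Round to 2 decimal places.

At z = 8.32 mm: the cube is present — its section is the full 15.5×6 rectangle (area 93.00 mm²); the r=12 cylinder at (14.5, 3.5) gives a regular 16-gon of circumradius 12 (constant along its height) (area = (16/2)·12.000²·sin(360°/16) = 440.85 mm²); the cube at (12.5, 4) is not intersected at this z (z outside [9, 12]); After the difference (first − rest): starting from the 15.5×6 cube (93.00 mm²), the r=12 cylinder at (14.5, 3.5) partially overlaps it — only the 76.16 mm² overlap (of its 440.85 mm²) is removed, clipping the outline — area = 16.84 mm². Overall, the cross-section is a single solid region. Net area = 16.84 mm².

16.84 mm²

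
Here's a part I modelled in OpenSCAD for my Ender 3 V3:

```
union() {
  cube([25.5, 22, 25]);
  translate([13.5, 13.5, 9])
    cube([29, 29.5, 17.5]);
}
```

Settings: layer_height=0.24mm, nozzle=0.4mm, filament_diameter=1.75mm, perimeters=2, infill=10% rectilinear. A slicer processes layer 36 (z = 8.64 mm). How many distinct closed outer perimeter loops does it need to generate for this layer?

1

At z = 8.64 mm: the cube (footprint 25.5×22) is included at this height; the cube at (13.5, 13.5) does not reach this height (z outside [9, 26.5]); Merging all regions: only the 25.5×22 cube is present, so the union is just that shape — 1 connected region. The result has 1 disconnected region.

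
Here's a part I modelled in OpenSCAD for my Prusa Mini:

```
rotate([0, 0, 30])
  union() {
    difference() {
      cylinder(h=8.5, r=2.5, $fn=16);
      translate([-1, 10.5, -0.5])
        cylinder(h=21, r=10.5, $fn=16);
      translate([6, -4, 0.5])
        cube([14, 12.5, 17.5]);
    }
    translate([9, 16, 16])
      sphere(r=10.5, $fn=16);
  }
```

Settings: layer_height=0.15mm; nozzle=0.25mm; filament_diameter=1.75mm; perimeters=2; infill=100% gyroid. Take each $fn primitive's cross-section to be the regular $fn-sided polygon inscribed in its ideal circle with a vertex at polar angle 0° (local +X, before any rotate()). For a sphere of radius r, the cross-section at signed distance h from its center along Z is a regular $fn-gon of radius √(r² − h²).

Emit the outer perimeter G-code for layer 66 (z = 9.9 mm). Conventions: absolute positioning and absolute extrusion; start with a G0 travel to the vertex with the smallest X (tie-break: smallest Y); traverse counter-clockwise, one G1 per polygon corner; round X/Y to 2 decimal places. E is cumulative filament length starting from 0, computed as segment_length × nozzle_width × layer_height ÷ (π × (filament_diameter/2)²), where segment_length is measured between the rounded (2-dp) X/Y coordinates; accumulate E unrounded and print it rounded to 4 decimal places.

G0 X-8.68 Y17.24 Z9.90
G1 X-7.61 Y14.08 E0.0520
G1 X-5.41 Y11.58 E0.1039
G1 X-2.42 Y10.10 E0.1559
G1 X0.91 Y9.88 E0.2080
G1 X4.07 Y10.96 E0.2600
G1 X6.57 Y13.15 E0.3119
G1 X8.05 Y16.14 E0.3639
G1 X8.27 Y19.47 E0.4159
G1 X7.20 Y22.63 E0.4679
G1 X5.00 Y25.14 E0.5200
G1 X2.01 Y26.61 E0.5719
G1 X-1.32 Y26.83 E0.6239
G1 X-4.48 Y25.76 E0.6759
G1 X-6.99 Y23.56 E0.7280
G1 X-8.46 Y20.57 E0.7799
G1 X-8.68 Y17.24 E0.8320

At z = 9.9 mm: the cylinder is absent (z outside [0, 8.5]); the cylinder at (-1, 10.5): section is a regular 16-gon, circumradius r=10.5; the 14×12.5 cube at (6, -4) contributes its full rectangle; After the difference (first − rest): the first operand is absent here, so nothing remains; the sphere at (9, 16): section is a regular 16-gon, circumradius = √(r²−h²) = √(10.5²−6.1²) = 8.546; Combining (union): only the r=10.5 sphere at (9, 16) is present, so the union is just that shape — 1 connected region; (rotated 30° about Z; rotation is an isometry so areas/perimeters/island counts are preserved). The outline is a single polygon with 16 vertices. Extrusion per mm of travel: 0.25 × 0.15 / (π × 0.875²) = 0.015591. Accumulating E over each segment gives final E = 0.8320.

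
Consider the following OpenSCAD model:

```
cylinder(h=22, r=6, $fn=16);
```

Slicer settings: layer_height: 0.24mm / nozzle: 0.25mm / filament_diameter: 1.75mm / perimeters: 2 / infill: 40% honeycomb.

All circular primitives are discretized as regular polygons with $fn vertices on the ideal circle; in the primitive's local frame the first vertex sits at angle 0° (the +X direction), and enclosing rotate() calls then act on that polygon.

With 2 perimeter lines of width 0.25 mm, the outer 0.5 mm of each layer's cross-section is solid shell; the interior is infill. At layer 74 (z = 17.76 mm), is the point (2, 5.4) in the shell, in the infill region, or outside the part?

At z = 17.76 mm: the cylinder: section is a regular 16-gon, circumradius r=6. Overall, the cross-section is a single solid region. The nearest boundary edge runs (2.30, 5.54)→(0.00, 6.00); distance from the point to it = 0.20 mm. The point is inside the cross-section, 0.20 mm from the nearest boundary — within the 0.5 mm shell band (2 × 0.25).

shell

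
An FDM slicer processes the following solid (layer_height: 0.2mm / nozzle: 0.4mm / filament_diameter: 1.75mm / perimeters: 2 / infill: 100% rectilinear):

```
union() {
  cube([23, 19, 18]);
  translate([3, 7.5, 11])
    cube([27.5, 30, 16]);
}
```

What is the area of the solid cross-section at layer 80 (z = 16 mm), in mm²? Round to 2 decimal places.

1032.00 mm²

At z = 16 mm: the cube (footprint 23×19) is included at this height (area 437.00 mm²); the cube at (3, 7.5) is present — its section is the full 27.5×30 rectangle (area 825.00 mm²); Merging all regions: the regions partially overlap — summed areas 1262.00 mm² minus the doubly-counted overlap 230.00 mm² gives 1032.00 mm² — area = 1032.00 mm². Overall, the cross-section is a single solid region. Net area = 1032.00 mm².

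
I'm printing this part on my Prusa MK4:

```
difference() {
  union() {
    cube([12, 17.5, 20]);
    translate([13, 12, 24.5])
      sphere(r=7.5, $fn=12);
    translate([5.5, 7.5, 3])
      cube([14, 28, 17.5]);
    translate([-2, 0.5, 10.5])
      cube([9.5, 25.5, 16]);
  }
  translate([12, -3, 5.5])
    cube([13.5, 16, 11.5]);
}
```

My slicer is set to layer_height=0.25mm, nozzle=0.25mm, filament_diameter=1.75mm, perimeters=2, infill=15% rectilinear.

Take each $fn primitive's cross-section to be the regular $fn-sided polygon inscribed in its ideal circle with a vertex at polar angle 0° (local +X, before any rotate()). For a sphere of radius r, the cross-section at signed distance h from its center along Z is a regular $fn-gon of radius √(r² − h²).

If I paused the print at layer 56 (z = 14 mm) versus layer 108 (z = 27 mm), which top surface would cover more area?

Layer 56 (z = 14): the 12×17.5 cube contributes its full rectangle (area 210.00 mm²); the sphere at (13, 12) is absent (|z−center|=10.500 > r=7.5); the cube at (5.5, 7.5) (footprint 14×28) is included at this height (area 392.00 mm²); the cube at (-2, 0.5) (footprint 9.5×25.5) is included at this height (area 242.25 mm²); Merging all regions: the regions partially overlap — summed areas 844.25 mm² minus the doubly-counted overlap 209.50 mm² gives 634.75 mm² — area = 634.75 mm²; the cube at (12, -3) is present — its section is the full 13.5×16 rectangle (area 216.00 mm²); Taking the first minus the rest: starting from that combined region (634.75 mm²), the 13.5×16 cube at (12, -3) partially overlaps it — only the 41.25 mm² overlap (of its 216.00 mm²) is removed, clipping the outline — area = 593.50 mm². So its area = 593.50 mm². Layer 108 (z = 27): the cube is not intersected at this z (z outside [0, 20]); the r=7.5 sphere at (13, 12) contributes a regular 12-gon of circumradius √(7.5²−2.5²) = 7.071 (area = (12/2)·7.071²·sin(360°/12) = 150.00 mm²); the cube at (5.5, 7.5) does not reach this height (z outside [3, 20.5]); the cube at (-2, 0.5) is absent (z outside [10.5, 26.5]); Combining (union): only the r=7.5 sphere at (13, 12) is present, so the union is just that shape — area = 150.00 mm²; the cube at (12, -3) does not reach this height (z outside [5.5, 17]); After the difference (first − rest): none of the subtracted shapes is present at this height, so the result so far is unchanged — area = 150.00 mm². So its area = 150.00 mm². Layer 56 is larger (593.50 vs 150.00 mm²).

layer 56 (z = 14 mm)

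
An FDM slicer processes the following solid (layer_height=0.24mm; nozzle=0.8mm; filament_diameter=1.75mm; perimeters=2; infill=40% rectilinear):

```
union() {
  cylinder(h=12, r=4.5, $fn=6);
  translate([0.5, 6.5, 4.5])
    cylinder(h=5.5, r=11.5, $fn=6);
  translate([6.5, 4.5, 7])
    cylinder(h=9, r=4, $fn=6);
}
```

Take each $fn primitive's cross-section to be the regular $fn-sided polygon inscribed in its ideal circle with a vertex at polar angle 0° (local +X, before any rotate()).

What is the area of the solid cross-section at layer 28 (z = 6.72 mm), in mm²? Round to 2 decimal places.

345.68 mm²

At z = 6.72 mm: the cylinder: section is a regular 6-gon, circumradius r=4.5 (area = (6/2)·4.500²·sin(360°/6) = 52.61 mm²); the r=11.5 cylinder at (0.5, 6.5) gives a regular 6-gon of circumradius 11.5 (constant along its height) (area = (6/2)·11.500²·sin(360°/6) = 343.60 mm²); the cylinder at (6.5, 4.5) is not intersected at this z (z outside [7, 16]); Merging all regions: the regions partially overlap — summed areas 396.21 mm² minus the doubly-counted overlap 50.53 mm² gives 345.68 mm² — area = 345.68 mm². Overall, the cross-section is a single solid region. Net area = 345.68 mm².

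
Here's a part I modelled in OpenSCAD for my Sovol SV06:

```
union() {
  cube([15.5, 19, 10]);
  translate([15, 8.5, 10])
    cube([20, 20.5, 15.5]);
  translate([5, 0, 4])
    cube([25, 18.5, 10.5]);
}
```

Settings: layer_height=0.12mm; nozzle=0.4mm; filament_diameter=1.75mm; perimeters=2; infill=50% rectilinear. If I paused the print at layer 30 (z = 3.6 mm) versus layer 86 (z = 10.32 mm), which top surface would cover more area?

Layer 30 (z = 3.6): the cube is present — its section is the full 15.5×19 rectangle (area 294.50 mm²); the cube at (15, 8.5) does not reach this height (z outside [10, 25.5]); the cube at (5, 0) is not intersected at this z (z outside [4, 14.5]); Combining (union): only the 15.5×19 cube is present, so the union is just that shape — area = 294.50 mm². So its area = 294.50 mm². Layer 86 (z = 10.32): the cube does not reach this height (z outside [0, 10]); the cube at (15, 8.5) is present — its section is the full 20×20.5 rectangle (area 410.00 mm²); the 25×18.5 cube at (5, 0) contributes its full rectangle (area 462.50 mm²); Combining (union): the regions partially overlap — summed areas 872.50 mm² minus the doubly-counted overlap 150.00 mm² gives 722.50 mm² — area = 722.50 mm². So its area = 722.50 mm². Layer 86 is larger (722.50 vs 294.50 mm²).

layer 86 (z = 10.32 mm)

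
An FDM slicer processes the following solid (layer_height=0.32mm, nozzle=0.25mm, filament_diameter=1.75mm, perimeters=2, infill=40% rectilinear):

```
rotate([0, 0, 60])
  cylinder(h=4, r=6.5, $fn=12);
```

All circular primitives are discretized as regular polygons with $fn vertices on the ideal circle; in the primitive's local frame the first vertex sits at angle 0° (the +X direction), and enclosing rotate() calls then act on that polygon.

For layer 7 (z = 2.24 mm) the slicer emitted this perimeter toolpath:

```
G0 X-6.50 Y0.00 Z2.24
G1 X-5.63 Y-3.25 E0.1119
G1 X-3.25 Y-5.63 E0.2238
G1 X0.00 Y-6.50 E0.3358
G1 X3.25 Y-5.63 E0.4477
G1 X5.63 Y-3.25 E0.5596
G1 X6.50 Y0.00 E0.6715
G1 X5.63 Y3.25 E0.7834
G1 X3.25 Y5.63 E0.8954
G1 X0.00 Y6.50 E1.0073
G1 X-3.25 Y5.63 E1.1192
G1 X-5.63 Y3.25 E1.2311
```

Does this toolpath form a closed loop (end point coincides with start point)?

Start point (G0): (-6.50, 0.00). End point (last G1): the path does not return to the start — open.

no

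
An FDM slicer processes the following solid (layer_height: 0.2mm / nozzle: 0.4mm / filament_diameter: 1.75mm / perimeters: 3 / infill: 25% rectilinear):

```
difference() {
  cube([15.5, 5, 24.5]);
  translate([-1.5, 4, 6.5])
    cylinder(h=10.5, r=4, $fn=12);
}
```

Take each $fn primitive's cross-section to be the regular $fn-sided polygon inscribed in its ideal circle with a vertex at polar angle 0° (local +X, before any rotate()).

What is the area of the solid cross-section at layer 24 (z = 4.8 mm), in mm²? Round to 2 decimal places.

77.50 mm²

At z = 4.8 mm: the cube is present — its section is the full 15.5×5 rectangle (area 77.50 mm²); the cylinder at (-1.5, 4) does not reach this height (z outside [6.5, 17]); Taking the first minus the rest: none of the subtracted shapes is present at this height, so the 15.5×5 cube is unchanged — area = 77.50 mm². Overall, the cross-section is a single solid region. Net area = 77.50 mm².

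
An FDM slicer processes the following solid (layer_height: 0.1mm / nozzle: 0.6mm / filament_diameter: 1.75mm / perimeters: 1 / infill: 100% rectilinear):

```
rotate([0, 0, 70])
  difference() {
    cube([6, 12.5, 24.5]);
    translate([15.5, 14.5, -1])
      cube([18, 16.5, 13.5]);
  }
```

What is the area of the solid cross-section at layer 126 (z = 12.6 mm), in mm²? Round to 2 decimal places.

75.00 mm²

At z = 12.6 mm: the cube is present — its section is the full 6×12.5 rectangle (area 75.00 mm²); the cube at (15.5, 14.5) is not intersected at this z (z outside [-1, 12.5]); After the difference (first − rest): none of the subtracted shapes is present at this height, so the 6×12.5 cube is unchanged — area = 75.00 mm²; (whole slice rotated 70° about Z — lengths, areas and connectivity unchanged). Overall, the cross-section is a single solid region. Net area = 75.00 mm².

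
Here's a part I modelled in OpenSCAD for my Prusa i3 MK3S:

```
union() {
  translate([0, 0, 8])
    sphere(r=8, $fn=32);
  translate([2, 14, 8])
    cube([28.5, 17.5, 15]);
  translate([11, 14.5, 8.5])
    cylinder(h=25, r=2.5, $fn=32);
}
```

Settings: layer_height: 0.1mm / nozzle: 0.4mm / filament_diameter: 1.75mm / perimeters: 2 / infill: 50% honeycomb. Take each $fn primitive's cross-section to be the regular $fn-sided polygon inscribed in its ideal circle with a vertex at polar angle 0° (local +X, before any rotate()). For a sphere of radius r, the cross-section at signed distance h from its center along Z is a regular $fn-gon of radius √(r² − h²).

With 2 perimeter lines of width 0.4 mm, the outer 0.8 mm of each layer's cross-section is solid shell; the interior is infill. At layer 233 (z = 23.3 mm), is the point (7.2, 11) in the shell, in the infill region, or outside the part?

At z = 23.3 mm: the sphere does not reach this height (|z−center|=15.300 > r=8); the cube at (2, 14) is absent (z outside [8, 23]); the r=2.5 cylinder at (11, 14.5) gives a regular 32-gon of circumradius 2.5 (constant along its height); Combining (union): only the r=2.5 cylinder at (11, 14.5) is present, so the union is just that shape — 1 connected region. Overall, the cross-section is a single solid region. The nearest boundary edge runs (8.92, 13.11)→(9.23, 12.73); distance from the point to it = 2.67 mm. The point is not inside any of the regions above, so it lies outside the cross-section (2.67 mm from the nearest boundary).

outside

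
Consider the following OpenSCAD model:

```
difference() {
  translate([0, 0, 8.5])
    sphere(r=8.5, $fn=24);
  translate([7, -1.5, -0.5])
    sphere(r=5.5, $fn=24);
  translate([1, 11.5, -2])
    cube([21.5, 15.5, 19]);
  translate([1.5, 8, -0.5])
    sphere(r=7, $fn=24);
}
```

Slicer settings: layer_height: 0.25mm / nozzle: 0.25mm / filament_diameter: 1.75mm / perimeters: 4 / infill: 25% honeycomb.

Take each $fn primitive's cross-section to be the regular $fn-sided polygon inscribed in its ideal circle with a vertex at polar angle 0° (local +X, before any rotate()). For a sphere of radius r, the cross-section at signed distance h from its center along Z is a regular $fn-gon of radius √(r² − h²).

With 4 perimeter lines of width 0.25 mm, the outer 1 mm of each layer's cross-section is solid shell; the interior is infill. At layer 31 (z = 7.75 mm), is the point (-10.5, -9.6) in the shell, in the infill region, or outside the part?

At z = 7.75 mm: the r=8.5 sphere contributes a regular 24-gon of circumradius √(8.5²−0.75²) = 8.467; the sphere at (7, -1.5) does not reach this height (|z−center|=8.250 > r=5.5); the cube at (1, 11.5) (footprint 21.5×15.5) is included at this height; the sphere at (1.5, 8) is not intersected at this z (|z−center|=8.250 > r=7); Taking the first minus the rest: starting from the r=8.5 sphere, the 21.5×15.5 cube at (1, 11.5) misses the remaining region (no effect) — 1 connected region. Overall, the cross-section is a single solid region. The nearest boundary edge runs (-4.23, -7.33)→(-5.99, -5.99); distance from the point to it = 5.78 mm. The point is not inside any of the regions above, so it lies outside the cross-section (5.78 mm from the nearest boundary).

outside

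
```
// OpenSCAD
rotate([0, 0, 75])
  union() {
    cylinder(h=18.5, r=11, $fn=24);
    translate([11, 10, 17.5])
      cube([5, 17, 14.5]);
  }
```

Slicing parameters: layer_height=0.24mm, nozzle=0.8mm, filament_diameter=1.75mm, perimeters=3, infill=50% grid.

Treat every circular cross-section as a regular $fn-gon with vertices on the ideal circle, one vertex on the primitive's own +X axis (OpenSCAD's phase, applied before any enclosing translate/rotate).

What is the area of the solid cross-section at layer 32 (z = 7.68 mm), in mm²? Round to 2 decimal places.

375.81 mm²

At z = 7.68 mm: the r=11 cylinder gives a regular 24-gon of circumradius 11 (constant along its height) (area = (24/2)·11.000²·sin(360°/24) = 375.81 mm²); the cube at (11, 10) does not reach this height (z outside [17.5, 32]); Combining (union): only the r=11 cylinder is present, so the union is just that shape — area = 375.81 mm²; (rotated 75° about Z; rotation is an isometry so areas/perimeters/island counts are preserved). Overall, the cross-section is a single solid region. Net area = 375.81 mm².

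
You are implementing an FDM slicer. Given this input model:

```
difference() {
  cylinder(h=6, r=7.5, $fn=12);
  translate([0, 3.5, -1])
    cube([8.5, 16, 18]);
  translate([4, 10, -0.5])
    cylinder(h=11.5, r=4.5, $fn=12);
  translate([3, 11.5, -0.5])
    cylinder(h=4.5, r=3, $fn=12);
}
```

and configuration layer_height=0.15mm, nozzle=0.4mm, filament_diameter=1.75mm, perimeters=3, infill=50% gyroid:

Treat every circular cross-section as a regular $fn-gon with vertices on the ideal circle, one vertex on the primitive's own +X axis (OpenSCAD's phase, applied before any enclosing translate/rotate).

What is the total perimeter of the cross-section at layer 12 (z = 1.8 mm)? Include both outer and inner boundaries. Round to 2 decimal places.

At z = 1.8 mm: the cylinder: section is a regular 12-gon, circumradius r=7.5 (perimeter = 2·12·7.500·sin(180°/12) = 46.59 mm); the cube at (0, 3.5) (footprint 8.5×16) is included at this height (perimeter 49.00 mm); the cylinder at (4, 10): section is a regular 12-gon, circumradius r=4.5 (perimeter = 2·12·4.500·sin(180°/12) = 27.95 mm); the cylinder at (3, 11.5): section is a regular 12-gon, circumradius r=3 (perimeter = 2·12·3.000·sin(180°/12) = 18.63 mm); Subtracting the remaining from the first: starting from the r=7.5 cylinder, the 8.5×16 cube at (0, 3.5) partially overlaps it — only the 17.58 mm² overlap (of its 136.00 mm²) is removed, clipping the outline; the r=4.5 cylinder at (4, 10) misses the remaining region (no effect); the r=3 cylinder at (3, 11.5) misses the remaining region (no effect) — boundary = 49.13 mm. Overall, the cross-section is a single solid region. Total boundary length (outer) = 49.13 mm.

49.13 mm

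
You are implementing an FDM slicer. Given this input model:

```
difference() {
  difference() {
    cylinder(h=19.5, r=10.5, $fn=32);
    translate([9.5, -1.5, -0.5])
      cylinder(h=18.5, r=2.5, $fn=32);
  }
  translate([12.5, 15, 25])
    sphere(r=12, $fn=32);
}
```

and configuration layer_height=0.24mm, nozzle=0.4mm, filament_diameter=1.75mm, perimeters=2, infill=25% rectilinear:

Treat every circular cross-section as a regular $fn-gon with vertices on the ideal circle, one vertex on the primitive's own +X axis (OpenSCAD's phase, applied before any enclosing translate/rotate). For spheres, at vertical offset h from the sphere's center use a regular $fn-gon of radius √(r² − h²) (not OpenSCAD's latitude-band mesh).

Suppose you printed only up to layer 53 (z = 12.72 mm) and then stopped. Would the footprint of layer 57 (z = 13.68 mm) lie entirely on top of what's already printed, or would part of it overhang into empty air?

Compare the two slices. At z = 12.72: the r=10.5 cylinder contributes a regular 32-gon of circumradius 10.5 (area = (32/2)·10.500²·sin(360°/32) = 344.14 mm²); the r=2.5 cylinder at (9.5, -1.5) contributes a regular 32-gon of circumradius 2.5 (area = (32/2)·2.500²·sin(360°/32) = 19.51 mm²); Subtracting the remaining from the first: starting from the r=10.5 cylinder (344.14 mm²), the r=2.5 cylinder at (9.5, -1.5) partially overlaps it — only the 13.47 mm² overlap (of its 19.51 mm²) is removed, clipping the outline — area = 330.67 mm²; the sphere at (12.5, 15) is absent (|z−center|=12.280 > r=12); Taking the first minus the rest: none of the subtracted shapes is present at this height, so the result so far is unchanged — area = 330.67 mm². At z = 13.68: the r=10.5 cylinder gives a regular 32-gon of circumradius 10.5 (constant along its height) (area = (32/2)·10.500²·sin(360°/32) = 344.14 mm²); the r=2.5 cylinder at (9.5, -1.5) contributes a regular 32-gon of circumradius 2.5 (area = (32/2)·2.500²·sin(360°/32) = 19.51 mm²); Subtracting the remaining from the first: starting from the r=10.5 cylinder (344.14 mm²), the r=2.5 cylinder at (9.5, -1.5) partially overlaps it — only the 13.47 mm² overlap (of its 19.51 mm²) is removed, clipping the outline — area = 330.67 mm²; the sphere at (12.5, 15): section is a regular 32-gon, circumradius = √(r²−h²) = √(12²−11.32²) = 3.982 (area = (32/2)·3.982²·sin(360°/32) = 49.50 mm²); Subtracting the remaining from the first: starting from the result so far (330.67 mm²), the r=12 sphere at (12.5, 15) misses the remaining region (no effect) — area = 330.67 mm². Checking containment: the cross-section at z = 13.68 is a subset of the cross-section at z = 12.72.

entirely on top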